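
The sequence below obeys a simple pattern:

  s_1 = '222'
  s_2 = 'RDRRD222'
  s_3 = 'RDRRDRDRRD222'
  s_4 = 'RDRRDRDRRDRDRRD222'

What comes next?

Each term is the previous one with RDRRD prepended.
Applying this once more to RDRRDRDRRDRDRRD222:

RDRRDRDRRDRDRRDRDRRD222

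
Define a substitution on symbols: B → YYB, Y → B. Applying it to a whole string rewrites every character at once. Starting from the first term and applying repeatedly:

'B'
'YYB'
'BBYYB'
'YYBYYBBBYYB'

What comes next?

BBYYBBBYYBYYBYYBBBYYB

Rewriting each symbol of YYBYYBBBYYB: Y→B, Y→B, B→YYB, Y→B, Y→B, B→YYB, B→YYB, B→YYB, Y→B, Y→B, B→YYB, which concatenates to B B YYB B B YYB YYB YYB B B YYB.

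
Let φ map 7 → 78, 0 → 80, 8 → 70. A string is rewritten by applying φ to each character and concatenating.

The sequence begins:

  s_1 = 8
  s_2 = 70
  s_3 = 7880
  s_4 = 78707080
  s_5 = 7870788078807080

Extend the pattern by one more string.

Applying the rule to each of the 16 symbols of 7870788078807080 gives the pieces 78 70 78 80 78 70 70 80 78 70 70 80 78 80 70 80, which concatenate to the answer.

78707880787070807870708078807080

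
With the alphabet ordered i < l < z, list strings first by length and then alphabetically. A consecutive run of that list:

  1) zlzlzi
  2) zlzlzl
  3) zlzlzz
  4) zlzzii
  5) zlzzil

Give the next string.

The successor of zlzzil increments the rightmost position that isn't already z and resets every position after it to i.

zlzziz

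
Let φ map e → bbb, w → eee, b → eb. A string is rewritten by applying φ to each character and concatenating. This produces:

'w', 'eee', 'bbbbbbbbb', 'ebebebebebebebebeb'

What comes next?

Replace each of the 18 characters of ebebebebebebebebeb in place — bbb eb bbb eb bbb eb bbb eb bbb eb bbb eb bbb eb bbb eb bbb eb — and concatenate.

bbbebbbbebbbbebbbbebbbbebbbbebbbbebbbbebbbbeb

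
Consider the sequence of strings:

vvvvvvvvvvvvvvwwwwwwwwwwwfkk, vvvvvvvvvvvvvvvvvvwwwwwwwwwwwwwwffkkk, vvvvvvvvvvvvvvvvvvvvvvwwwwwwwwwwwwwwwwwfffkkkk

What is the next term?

vvvvvvvvvvvvvvvvvvvvvvvvvvwwwwwwwwwwwwwwwwwwwwffffkkkkk

Term n consists of 4n+2 v's, followed by 3n+2 w's, followed by n-2 f's, followed by n-1 k's, where the shown terms are n = 3, 4, 5.
Setting n = 6 gives 26, 20, 4, 5 characters in each block.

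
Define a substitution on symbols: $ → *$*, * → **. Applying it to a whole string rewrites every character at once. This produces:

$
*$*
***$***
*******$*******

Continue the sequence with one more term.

Replace each of the 15 characters of *******$******* in place — ** ** ** ** ** ** ** *$* ** ** ** ** ** ** ** — and concatenate.

***************$***************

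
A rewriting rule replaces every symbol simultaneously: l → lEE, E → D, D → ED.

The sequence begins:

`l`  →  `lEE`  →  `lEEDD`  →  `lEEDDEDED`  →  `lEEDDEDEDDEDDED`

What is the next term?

lEEDDEDEDDEDDEDEDDEDEDDED

Replace each of the 15 characters of lEEDDEDEDDEDDED in place — lEE D D ED ED D ED D ED ED D ED ED D ED — and concatenate.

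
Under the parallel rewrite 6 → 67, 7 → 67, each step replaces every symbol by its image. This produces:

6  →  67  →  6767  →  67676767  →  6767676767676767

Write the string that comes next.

Applying the rule to each of the 16 symbols of 6767676767676767 gives the pieces 67 67 67 67 67 67 67 67 67 67 67 67 67 67 67 67, which concatenate to the answer.

67676767676767676767676767676767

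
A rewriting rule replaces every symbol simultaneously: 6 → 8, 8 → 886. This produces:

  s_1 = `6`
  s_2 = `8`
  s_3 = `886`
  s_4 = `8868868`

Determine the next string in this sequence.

Rewriting each symbol of 8868868: 8→886, 8→886, 6→8, 8→886, 8→886, 6→8, 8→886, which concatenates to 886 886 8 886 886 8 886.

88688688868868886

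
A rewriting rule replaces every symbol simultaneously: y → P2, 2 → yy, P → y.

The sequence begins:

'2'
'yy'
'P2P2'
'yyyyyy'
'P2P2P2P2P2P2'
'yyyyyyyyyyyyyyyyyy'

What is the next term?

Applying the rule to each of the 18 symbols of yyyyyyyyyyyyyyyyyy gives the pieces P2 P2 P2 P2 P2 P2 P2 P2 P2 P2 P2 P2 P2 P2 P2 P2 P2 P2, which concatenate to the answer.

P2P2P2P2P2P2P2P2P2P2P2P2P2P2P2P2P2P2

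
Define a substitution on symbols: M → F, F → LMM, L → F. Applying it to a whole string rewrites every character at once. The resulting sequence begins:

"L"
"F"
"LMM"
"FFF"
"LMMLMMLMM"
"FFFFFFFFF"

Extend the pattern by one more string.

Expanding FFFFFFFFF: F→LMM, F→LMM, F→LMM, F→LMM, F→LMM, F→LMM, F→LMM, F→LMM, F→LMM. Concatenated: LMM LMM LMM LMM LMM LMM LMM LMM LMM.

LMMLMMLMMLMMLMMLMMLMMLMMLMM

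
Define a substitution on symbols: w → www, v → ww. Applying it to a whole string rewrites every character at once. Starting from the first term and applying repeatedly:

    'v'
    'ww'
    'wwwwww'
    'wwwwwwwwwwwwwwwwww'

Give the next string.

wwwwwwwwwwwwwwwwwwwwwwwwwwwwwwwwwwwwwwwwwwwwwwwwwwwwww

Replace each of the 18 characters of wwwwwwwwwwwwwwwwww in place — www www www www www www www www www www www www www www www www www www — and concatenate.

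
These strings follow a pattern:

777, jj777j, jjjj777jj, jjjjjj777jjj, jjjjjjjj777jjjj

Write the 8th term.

Every step adds jj to the front and j to the end of the previous string.
From jjjjjjjj777jjjj, 3 further steps: jjjjjjjj777jjjj → jjjjjjjjjj777jjjjj → jjjjjjjjjjjj777jjjjjj → (answer).

jjjjjjjjjjjjjj777jjjjjjj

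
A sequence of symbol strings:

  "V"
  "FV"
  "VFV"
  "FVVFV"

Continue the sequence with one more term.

This is a Fibonacci-style word recurrence s(k) = s(k−2)·s(k−1): e.g. V·FV = VFV.
The next term joins VFV and FVVFV.

VFVFVVFV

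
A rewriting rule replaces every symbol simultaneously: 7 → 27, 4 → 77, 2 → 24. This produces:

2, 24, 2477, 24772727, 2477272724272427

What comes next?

φ(2477272724272427) expands symbol-by-symbol to 24 77 27 27 24 27 24 27 24 77 24 27 24 77 24 27; joining the 16 pieces gives the next term.

24772727242724272477242724772427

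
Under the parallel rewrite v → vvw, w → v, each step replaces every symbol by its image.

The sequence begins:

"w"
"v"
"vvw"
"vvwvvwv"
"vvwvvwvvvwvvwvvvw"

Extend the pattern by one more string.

vvwvvwvvvwvvwvvvwvvwvvwvvvwvvwvvvwvvwvvwv

Replace each of the 17 characters of vvwvvwvvvwvvwvvvw in place — vvw vvw v vvw vvw v vvw vvw vvw v vvw vvw v vvw vvw vvw v — and concatenate.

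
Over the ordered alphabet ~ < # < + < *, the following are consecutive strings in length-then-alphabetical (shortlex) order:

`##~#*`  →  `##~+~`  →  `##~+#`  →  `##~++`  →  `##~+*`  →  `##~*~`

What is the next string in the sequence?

##~*#

Treat ##~*~ as a base-4 numeral over the given alphabet and add one, carrying through any trailing *'s.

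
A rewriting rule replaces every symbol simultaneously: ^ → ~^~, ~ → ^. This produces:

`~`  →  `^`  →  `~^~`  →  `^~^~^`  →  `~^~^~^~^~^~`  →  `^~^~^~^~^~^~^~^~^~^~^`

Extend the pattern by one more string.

Rewriting the 21 symbols of ^~^~^~^~^~^~^~^~^~^~^ one by one yields ~^~ ^ ~^~ ^ ~^~ ^ ~^~ ^ ~^~ ^ ~^~ ^ ~^~ ^ ~^~ ^ ~^~ ^ ~^~ ^ ~^~; concatenated:

~^~^~^~^~^~^~^~^~^~^~^~^~^~^~^~^~^~^~^~^~^~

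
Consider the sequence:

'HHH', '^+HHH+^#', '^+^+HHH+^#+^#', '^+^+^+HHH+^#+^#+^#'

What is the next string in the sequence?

^+^+^+^+HHH+^#+^#+^#+^#

s(k+1) = ^+·s(k)·+^#, so each term gains ^+ as a prefix and +^# as a suffix.
One more step from ^+^+^+HHH+^#+^#+^# gives the answer.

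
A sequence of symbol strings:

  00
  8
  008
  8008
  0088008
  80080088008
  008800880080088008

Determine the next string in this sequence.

80080088008008800880080088008

Each term (from the third on) is the two preceding terms concatenated in order: term 3 = 00·8 = 008.
So term 8 is 80080088008·008800880080088008.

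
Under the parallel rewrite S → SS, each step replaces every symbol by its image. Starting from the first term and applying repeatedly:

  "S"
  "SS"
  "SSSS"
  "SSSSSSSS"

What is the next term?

Expanding SSSSSSSS: S→SS, S→SS, S→SS, S→SS, S→SS, S→SS, S→SS, S→SS. Concatenated: SS SS SS SS SS SS SS SS.

SSSSSSSSSSSSSSSS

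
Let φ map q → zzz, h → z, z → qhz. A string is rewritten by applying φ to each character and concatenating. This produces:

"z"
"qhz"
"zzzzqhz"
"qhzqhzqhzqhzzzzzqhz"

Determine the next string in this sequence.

Applying the rule to each of the 19 symbols of qhzqhzqhzqhzzzzzqhz gives the pieces zzz z qhz zzz z qhz zzz z qhz zzz z qhz qhz qhz qhz qhz zzz z qhz, which concatenate to the answer.

zzzzqhzzzzzqhzzzzzqhzzzzzqhzqhzqhzqhzqhzzzzzqhz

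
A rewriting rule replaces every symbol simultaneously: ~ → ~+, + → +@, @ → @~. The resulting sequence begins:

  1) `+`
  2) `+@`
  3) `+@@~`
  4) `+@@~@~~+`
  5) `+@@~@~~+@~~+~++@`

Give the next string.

Rewriting the 16 symbols of +@@~@~~+@~~+~++@ one by one yields +@ @~ @~ ~+ @~ ~+ ~+ +@ @~ ~+ ~+ +@ ~+ +@ +@ @~; concatenated:

+@@~@~~+@~~+~++@@~~+~++@~++@+@@~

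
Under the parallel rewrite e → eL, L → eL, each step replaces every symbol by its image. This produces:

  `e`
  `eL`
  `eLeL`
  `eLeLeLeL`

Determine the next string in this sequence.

eLeLeLeLeLeLeLeL

Rewriting each symbol of eLeLeLeL: e→eL, L→eL, e→eL, L→eL, e→eL, L→eL, e→eL, L→eL, which concatenates to eL eL eL eL eL eL eL eL.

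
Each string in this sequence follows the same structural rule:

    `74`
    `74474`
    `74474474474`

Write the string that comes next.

s(k+1) = s(k)·4·s(k) — each term doubles the last with '4' between the halves.
One more doubling of 74474474474 gives the answer.

74474474474474474474474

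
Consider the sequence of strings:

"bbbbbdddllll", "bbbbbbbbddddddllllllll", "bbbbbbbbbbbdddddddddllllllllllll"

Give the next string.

Term n consists of 3n+2 b's, followed by 3n d's, followed by 4n l's (n = 1, 2, …).
For the next term, n = 4, so the run lengths are 14, 12, 16.

bbbbbbbbbbbbbbddddddddddddllllllllllllllll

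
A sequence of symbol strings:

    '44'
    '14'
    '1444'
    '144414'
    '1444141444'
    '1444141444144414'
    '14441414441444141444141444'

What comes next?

This is a Fibonacci-style word recurrence s(k) = s(k−1)·s(k−2): e.g. 14·44 = 1444.
So term 8 is 14441414441444141444141444·1444141444144414.

144414144414441414441414441444141444144414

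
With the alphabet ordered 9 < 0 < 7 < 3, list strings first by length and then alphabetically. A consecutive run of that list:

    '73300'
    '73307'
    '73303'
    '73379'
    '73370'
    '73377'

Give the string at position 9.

Advancing 3 positions from 73377 through 73377 → 73373 → 73339 reaches term 9.

73330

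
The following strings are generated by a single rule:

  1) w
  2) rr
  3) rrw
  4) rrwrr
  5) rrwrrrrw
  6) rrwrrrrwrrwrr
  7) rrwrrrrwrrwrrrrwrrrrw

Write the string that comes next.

Each term (from the third on) is the previous term followed by the one before it: term 3 = rr·w = rrw.
The next term joins rrwrrrrwrrwrrrrwrrrrw and rrwrrrrwrrwrr.

rrwrrrrwrrwrrrrwrrrrwrrwrrrrwrrwrr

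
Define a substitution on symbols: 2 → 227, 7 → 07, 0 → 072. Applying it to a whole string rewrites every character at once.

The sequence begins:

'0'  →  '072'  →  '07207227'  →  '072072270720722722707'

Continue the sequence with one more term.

0720722707207227227070720722707207227227072272270707207

φ(072072270720722722707) expands symbol-by-symbol to 072 07 227 072 07 227 227 07 072 07 227 072 07 227 227 07 227 227 07 072 07; joining the 21 pieces gives the next term.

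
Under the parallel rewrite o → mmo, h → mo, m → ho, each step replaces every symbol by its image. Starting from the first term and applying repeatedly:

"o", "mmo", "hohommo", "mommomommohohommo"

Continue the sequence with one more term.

Rewriting the 17 symbols of mommomommohohommo one by one yields ho mmo ho ho mmo ho mmo ho ho mmo mo mmo mo mmo ho ho mmo; concatenated:

hommohohommohommohohommomommomommohohommo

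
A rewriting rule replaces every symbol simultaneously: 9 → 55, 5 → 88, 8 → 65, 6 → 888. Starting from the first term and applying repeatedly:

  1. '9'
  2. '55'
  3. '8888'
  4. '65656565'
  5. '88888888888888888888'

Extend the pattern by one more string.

φ(88888888888888888888) expands symbol-by-symbol to 65 65 65 65 65 65 65 65 65 65 65 65 65 65 65 65 65 65 65 65; joining the 20 pieces gives the next term.

6565656565656565656565656565656565656565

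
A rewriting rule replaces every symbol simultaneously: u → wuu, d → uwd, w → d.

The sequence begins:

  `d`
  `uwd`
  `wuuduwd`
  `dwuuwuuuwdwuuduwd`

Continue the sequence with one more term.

φ(dwuuwuuuwdwuuduwd) expands symbol-by-symbol to uwd d wuu wuu d wuu wuu wuu d uwd d wuu wuu uwd wuu d uwd; joining the 17 pieces gives the next term.

uwddwuuwuudwuuwuuwuuduwddwuuwuuuwdwuuduwd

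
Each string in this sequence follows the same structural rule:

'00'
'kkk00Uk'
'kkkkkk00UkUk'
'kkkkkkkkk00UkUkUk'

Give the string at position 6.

kkkkkkkkkkkkkkk00UkUkUkUkUk

Every step adds kkk to the front and Uk to the end of the previous string.
From kkkkkkkkk00UkUkUk, 2 further steps: kkkkkkkkk00UkUkUk → kkkkkkkkkkkk00UkUkUkUk → (answer).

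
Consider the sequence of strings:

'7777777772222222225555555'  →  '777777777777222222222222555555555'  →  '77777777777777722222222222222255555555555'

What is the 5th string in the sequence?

The n-th term is 3n 7's then 3n 2's then 2n+1 5's, where the shown terms are n = 3, 4, 5.
For term 5, n = 7, so the run lengths are 21, 21, 15.

777777777777777777777222222222222222222222555555555555555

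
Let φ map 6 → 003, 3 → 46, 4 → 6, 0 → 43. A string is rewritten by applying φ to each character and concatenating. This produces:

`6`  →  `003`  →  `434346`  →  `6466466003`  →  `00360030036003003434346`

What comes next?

4343460034343464343460034343464343466466466003

Applying the rule to each of the 23 symbols of 00360030036003003434346 gives the pieces 43 43 46 003 43 43 46 43 43 46 003 43 43 46 43 43 46 6 46 6 46 6 003, which concatenate to the answer.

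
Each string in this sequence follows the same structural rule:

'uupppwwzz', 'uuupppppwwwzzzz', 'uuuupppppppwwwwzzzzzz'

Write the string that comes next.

The n-th term is n+1 u's then 2n+1 p's then n+1 w's then 2n z's (n = 1, 2, …).
Setting n = 4 gives 5, 9, 5, 8 characters in each block.

uuuuupppppppppwwwwwzzzzzzzz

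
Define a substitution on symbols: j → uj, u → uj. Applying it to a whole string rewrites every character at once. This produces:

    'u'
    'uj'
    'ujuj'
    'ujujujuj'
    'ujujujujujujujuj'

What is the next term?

ujujujujujujujujujujujujujujujuj

Replace each of the 16 characters of ujujujujujujujuj in place — uj uj uj uj uj uj uj uj uj uj uj uj uj uj uj uj — and concatenate.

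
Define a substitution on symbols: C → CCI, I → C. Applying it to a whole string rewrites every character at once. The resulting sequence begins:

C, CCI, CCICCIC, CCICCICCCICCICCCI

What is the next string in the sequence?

Replace each of the 17 characters of CCICCICCCICCICCCI in place — CCI CCI C CCI CCI C CCI CCI CCI C CCI CCI C CCI CCI CCI C — and concatenate.

CCICCICCCICCICCCICCICCICCCICCICCCICCICCIC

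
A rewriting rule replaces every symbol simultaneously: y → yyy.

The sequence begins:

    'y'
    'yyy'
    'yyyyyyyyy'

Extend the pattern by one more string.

Rewriting each symbol of yyyyyyyyy: y→yyy, y→yyy, y→yyy, y→yyy, y→yyy, y→yyy, y→yyy, y→yyy, y→yyy, which concatenates to yyy yyy yyy yyy yyy yyy yyy yyy yyy.

yyyyyyyyyyyyyyyyyyyyyyyyyyy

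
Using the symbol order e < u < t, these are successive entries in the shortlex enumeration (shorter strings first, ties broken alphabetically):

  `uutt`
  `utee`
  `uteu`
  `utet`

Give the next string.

The successor of utet increments the rightmost position that isn't already t and resets every position after it to e.

utue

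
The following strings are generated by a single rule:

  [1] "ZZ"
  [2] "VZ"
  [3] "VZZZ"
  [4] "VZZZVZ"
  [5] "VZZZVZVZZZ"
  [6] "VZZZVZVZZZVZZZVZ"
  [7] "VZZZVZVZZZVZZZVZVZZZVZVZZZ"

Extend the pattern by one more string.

VZZZVZVZZZVZZZVZVZZZVZVZZZVZZZVZVZZZVZZZVZ

This is a Fibonacci-style word recurrence s(k) = s(k−1)·s(k−2): e.g. VZ·ZZ = VZZZ.
So term 8 is VZZZVZVZZZVZZZVZVZZZVZVZZZ·VZZZVZVZZZVZZZVZ.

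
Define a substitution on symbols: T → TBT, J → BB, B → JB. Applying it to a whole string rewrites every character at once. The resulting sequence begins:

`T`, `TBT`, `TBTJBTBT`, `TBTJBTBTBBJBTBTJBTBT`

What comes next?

φ(TBTJBTBTBBJBTBTJBTBT) expands symbol-by-symbol to TBT JB TBT BB JB TBT JB TBT JB JB BB JB TBT JB TBT BB JB TBT JB TBT; joining the 20 pieces gives the next term.

TBTJBTBTBBJBTBTJBTBTJBJBBBJBTBTJBTBTBBJBTBTJBTBT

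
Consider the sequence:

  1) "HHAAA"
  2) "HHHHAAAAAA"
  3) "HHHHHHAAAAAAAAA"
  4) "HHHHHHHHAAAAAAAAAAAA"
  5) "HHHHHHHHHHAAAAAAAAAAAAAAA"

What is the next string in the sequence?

Reading off run lengths: H runs 2, 4, 6, 8, 10; A runs 3, 6, 9, 12, 15 — each is linear in n (n = 1, 2, …).
At n = 6 the blocks have lengths 12, 18.

HHHHHHHHHHHHAAAAAAAAAAAAAAAAAA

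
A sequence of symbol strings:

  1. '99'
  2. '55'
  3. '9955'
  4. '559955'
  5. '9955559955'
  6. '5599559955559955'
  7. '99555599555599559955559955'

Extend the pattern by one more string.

559955995555995599555599555599559955559955

Each term (from the third on) is the two preceding terms concatenated in order: term 3 = 99·55 = 9955.
Continuing: 5599559955559955 · 99555599555599559955559955 gives term 8.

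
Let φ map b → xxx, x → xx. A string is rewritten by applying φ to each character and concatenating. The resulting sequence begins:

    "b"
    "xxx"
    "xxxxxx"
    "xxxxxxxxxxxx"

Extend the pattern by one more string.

Expanding xxxxxxxxxxxx: x→xx, x→xx, x→xx, x→xx, x→xx, x→xx, x→xx, x→xx, x→xx, x→xx, x→xx, x→xx. Concatenated: xx xx xx xx xx xx xx xx xx xx xx xx.

xxxxxxxxxxxxxxxxxxxxxxxx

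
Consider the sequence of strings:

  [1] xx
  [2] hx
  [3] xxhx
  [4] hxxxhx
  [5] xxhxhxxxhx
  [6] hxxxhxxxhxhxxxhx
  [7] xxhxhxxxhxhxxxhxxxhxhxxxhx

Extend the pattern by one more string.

This is a Fibonacci-style word recurrence s(k) = s(k−2)·s(k−1): e.g. xx·hx = xxhx.
So term 8 is hxxxhxxxhxhxxxhx·xxhxhxxxhxhxxxhxxxhxhxxxhx.

hxxxhxxxhxhxxxhxxxhxhxxxhxhxxxhxxxhxhxxxhx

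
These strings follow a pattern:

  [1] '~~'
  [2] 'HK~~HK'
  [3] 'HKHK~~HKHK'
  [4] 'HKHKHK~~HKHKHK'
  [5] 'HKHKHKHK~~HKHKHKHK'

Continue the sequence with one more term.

Every step adds HK to the front and HK to the end of the previous string.
Applying this once more to HKHKHKHK~~HKHKHKHK:

HKHKHKHKHK~~HKHKHKHKHK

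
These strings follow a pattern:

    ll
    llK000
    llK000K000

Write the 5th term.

llK000K000K000K000

Every step adds K000 to the end: s(k+1) = s(k)·K000.
From llK000K000, 2 further steps: llK000K000 → llK000K000K000 → (answer).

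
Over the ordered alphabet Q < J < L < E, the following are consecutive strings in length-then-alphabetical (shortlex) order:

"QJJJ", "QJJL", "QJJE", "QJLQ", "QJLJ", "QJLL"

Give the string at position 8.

QJEQ

Advancing 2 positions from QJLL through QJLL → QJLE reaches term 8.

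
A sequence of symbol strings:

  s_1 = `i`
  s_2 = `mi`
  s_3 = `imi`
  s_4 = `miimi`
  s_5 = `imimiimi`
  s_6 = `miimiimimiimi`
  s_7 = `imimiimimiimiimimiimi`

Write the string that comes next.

miimiimimiimiimimiimimiimiimimiimi

This is a Fibonacci-style word recurrence s(k) = s(k−2)·s(k−1): e.g. i·mi = imi.
Continuing: miimiimimiimi · imimiimimiimiimimiimi gives term 8.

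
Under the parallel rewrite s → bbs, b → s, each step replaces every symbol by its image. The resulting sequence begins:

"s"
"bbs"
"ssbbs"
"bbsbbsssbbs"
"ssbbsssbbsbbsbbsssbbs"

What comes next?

Applying the rule to each of the 21 symbols of ssbbsssbbsbbsbbsssbbs gives the pieces bbs bbs s s bbs bbs bbs s s bbs s s bbs s s bbs bbs bbs s s bbs, which concatenate to the answer.

bbsbbsssbbsbbsbbsssbbsssbbsssbbsbbsbbsssbbs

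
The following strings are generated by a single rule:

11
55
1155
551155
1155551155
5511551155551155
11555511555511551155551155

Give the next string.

Each term (from the third on) is the two preceding terms concatenated in order: term 3 = 11·55 = 1155.
So term 8 is 5511551155551155·11555511555511551155551155.

551155115555115511555511555511551155551155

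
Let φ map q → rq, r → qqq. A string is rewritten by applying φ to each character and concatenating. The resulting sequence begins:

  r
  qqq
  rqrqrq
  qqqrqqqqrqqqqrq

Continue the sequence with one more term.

Rewriting the 15 symbols of qqqrqqqqrqqqqrq one by one yields rq rq rq qqq rq rq rq rq qqq rq rq rq rq qqq rq; concatenated:

rqrqrqqqqrqrqrqrqqqqrqrqrqrqqqqrq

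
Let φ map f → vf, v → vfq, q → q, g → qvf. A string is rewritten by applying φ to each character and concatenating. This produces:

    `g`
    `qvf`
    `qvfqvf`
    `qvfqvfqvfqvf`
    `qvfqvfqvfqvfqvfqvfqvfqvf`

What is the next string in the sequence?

qvfqvfqvfqvfqvfqvfqvfqvfqvfqvfqvfqvfqvfqvfqvfqvf

φ(qvfqvfqvfqvfqvfqvfqvfqvf) expands symbol-by-symbol to q vfq vf q vfq vf q vfq vf q vfq vf q vfq vf q vfq vf q vfq vf q vfq vf; joining the 24 pieces gives the next term.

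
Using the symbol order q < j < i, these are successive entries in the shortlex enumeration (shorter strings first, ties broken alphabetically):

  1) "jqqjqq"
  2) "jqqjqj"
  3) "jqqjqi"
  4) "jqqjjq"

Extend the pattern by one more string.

jqqjjj

Find the rightmost character of jqqjjq below i, bump it to the next letter, and reset everything to its right to q.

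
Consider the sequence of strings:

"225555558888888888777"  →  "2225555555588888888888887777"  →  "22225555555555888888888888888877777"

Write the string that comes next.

The n-th term is n-1 2's then 2n 5's then 3n+1 8's then n 7's, where the shown terms are n = 3, 4, 5.
For the next term, n = 6, so the run lengths are 5, 12, 19, 6.

222225555555555558888888888888888888777777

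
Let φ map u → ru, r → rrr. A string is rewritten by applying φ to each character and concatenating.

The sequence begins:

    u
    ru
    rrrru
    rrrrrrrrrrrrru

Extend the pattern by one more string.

φ(rrrrrrrrrrrrru) expands symbol-by-symbol to rrr rrr rrr rrr rrr rrr rrr rrr rrr rrr rrr rrr rrr ru; joining the 14 pieces gives the next term.

rrrrrrrrrrrrrrrrrrrrrrrrrrrrrrrrrrrrrrrru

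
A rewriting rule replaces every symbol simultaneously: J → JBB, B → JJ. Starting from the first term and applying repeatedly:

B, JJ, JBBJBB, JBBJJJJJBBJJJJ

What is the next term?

Replace each of the 14 characters of JBBJJJJJBBJJJJ in place — JBB JJ JJ JBB JBB JBB JBB JBB JJ JJ JBB JBB JBB JBB — and concatenate.

JBBJJJJJBBJBBJBBJBBJBBJJJJJBBJBBJBBJBB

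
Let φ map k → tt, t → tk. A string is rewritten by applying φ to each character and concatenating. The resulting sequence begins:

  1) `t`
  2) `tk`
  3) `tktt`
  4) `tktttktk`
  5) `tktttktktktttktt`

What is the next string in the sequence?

tktttktktktttktttktttktktktttktk

φ(tktttktktktttktt) expands symbol-by-symbol to tk tt tk tk tk tt tk tt tk tt tk tk tk tt tk tk; joining the 16 pieces gives the next term.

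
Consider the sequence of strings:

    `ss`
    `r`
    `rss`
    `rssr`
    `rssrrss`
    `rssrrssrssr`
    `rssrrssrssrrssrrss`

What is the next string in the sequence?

rssrrssrssrrssrrssrssrrssrssr

From term 3 onward, concatenate the last term with the second-to-last: r·ss = rss, rss·r = rssr, …
Continuing: rssrrssrssrrssrrss · rssrrssrssr gives term 8.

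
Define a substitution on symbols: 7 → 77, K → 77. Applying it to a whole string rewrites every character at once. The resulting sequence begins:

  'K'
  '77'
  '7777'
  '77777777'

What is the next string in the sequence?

Rewriting each symbol of 77777777: 7→77, 7→77, 7→77, 7→77, 7→77, 7→77, 7→77, 7→77, which concatenates to 77 77 77 77 77 77 77 77.

7777777777777777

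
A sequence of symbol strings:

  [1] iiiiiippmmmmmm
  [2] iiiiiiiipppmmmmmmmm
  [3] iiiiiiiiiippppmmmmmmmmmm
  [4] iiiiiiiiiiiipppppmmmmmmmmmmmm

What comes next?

iiiiiiiiiiiiiippppppmmmmmmmmmmmmmm

Reading off run lengths: i runs 6, 8, 10, 12; p runs 2, 3, 4, 5; m runs 6, 8, 10, 12 — each is linear in n, where the shown terms are n = 3, 4, 5, 6.
Setting n = 7 gives 14, 6, 14 characters in each block.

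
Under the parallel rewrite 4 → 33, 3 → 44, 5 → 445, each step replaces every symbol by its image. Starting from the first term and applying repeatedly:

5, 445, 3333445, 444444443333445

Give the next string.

3333333333333333444444443333445

φ(444444443333445) expands symbol-by-symbol to 33 33 33 33 33 33 33 33 44 44 44 44 33 33 445; joining the 15 pieces gives the next term.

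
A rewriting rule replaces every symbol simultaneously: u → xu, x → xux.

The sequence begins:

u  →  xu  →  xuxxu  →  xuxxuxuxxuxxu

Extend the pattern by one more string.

Rewriting the 13 symbols of xuxxuxuxxuxxu one by one yields xux xu xux xux xu xux xu xux xux xu xux xux xu; concatenated:

xuxxuxuxxuxxuxuxxuxuxxuxxuxuxxuxxu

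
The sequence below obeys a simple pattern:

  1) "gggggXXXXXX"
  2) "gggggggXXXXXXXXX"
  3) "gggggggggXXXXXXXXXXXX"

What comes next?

gggggggggggXXXXXXXXXXXXXXX

Each string has the form g^{2n+1} X^{3n}, where the shown terms are n = 2, 3, 4.
For the next term, n = 5, so the run lengths are 11, 15.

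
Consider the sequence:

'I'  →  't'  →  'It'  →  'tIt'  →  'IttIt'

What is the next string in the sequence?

tItIttIt

From term 3 onward, concatenate the second-to-last term with the last: I·t = It, t·It = tIt, …
The next term joins tIt and IttIt.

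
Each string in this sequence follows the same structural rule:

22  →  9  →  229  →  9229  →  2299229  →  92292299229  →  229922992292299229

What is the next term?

This is a Fibonacci-style word recurrence s(k) = s(k−2)·s(k−1): e.g. 22·9 = 229.
The next term joins 92292299229 and 229922992292299229.

92292299229229922992292299229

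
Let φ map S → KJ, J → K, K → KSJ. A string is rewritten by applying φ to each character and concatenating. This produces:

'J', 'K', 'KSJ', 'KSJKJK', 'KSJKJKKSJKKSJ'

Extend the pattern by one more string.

Rewriting the 13 symbols of KSJKJKKSJKKSJ one by one yields KSJ KJ K KSJ K KSJ KSJ KJ K KSJ KSJ KJ K; concatenated:

KSJKJKKSJKKSJKSJKJKKSJKSJKJK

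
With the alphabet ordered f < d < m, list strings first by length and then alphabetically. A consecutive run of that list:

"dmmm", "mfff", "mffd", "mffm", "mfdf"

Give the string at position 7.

Stepping forward 2 times from mfdf: mfdf → mfdd, then the target.

mfdm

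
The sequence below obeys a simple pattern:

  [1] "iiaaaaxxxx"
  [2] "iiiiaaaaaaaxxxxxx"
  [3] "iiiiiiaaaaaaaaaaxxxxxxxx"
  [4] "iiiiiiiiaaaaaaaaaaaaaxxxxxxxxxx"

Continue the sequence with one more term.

iiiiiiiiiiaaaaaaaaaaaaaaaaxxxxxxxxxxxx

Term n consists of 2n i's, followed by 3n+1 a's, followed by 2n+2 x's (n = 1, 2, …).
Setting n = 5 gives 10, 16, 12 characters in each block.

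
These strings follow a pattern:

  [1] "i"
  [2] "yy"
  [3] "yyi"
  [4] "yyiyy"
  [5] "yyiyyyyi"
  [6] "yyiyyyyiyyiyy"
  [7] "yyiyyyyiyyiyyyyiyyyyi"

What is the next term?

From term 3 onward, concatenate the last term with the second-to-last: yy·i = yyi, yyi·yy = yyiyy, …
So term 8 is yyiyyyyiyyiyyyyiyyyyi·yyiyyyyiyyiyy.

yyiyyyyiyyiyyyyiyyyyiyyiyyyyiyyiyy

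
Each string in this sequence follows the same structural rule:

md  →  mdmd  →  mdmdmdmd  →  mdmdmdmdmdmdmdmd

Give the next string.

s(k+1) = s(k)·s(k) — each term doubles the last.
Doubling mdmdmdmdmdmdmdmd:

mdmdmdmdmdmdmdmdmdmdmdmdmdmdmdmd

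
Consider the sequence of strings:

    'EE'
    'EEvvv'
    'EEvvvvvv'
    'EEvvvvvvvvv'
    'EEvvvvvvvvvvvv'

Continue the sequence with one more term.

The strings grow by a fixed suffix vvv each time.
One more step from EEvvvvvvvvvvvv gives the answer.

EEvvvvvvvvvvvvvvv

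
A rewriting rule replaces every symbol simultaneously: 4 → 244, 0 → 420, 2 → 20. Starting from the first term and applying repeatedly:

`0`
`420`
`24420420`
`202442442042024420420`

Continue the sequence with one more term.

Applying the rule to each of the 21 symbols of 202442442042024420420 gives the pieces 20 420 20 244 244 20 244 244 20 420 244 20 420 20 244 244 20 420 244 20 420, which concatenate to the answer.

2042020244244202442442042024420420202442442042024420420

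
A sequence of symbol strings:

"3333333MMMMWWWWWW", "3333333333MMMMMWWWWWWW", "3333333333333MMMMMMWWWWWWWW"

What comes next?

Term n consists of 3n-2 3's, followed by n+1 M's, followed by n+3 W's, where the shown terms are n = 3, 4, 5.
Setting n = 6 gives 16, 7, 9 characters in each block.

3333333333333333MMMMMMMWWWWWWWWW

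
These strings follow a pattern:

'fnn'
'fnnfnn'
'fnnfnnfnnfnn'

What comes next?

s(k+1) = s(k)·s(k) — each term doubles the last.
Doubling fnnfnnfnnfnn:

fnnfnnfnnfnnfnnfnnfnnfnn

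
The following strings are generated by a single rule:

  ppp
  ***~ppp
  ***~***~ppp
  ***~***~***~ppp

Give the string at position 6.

***~***~***~***~***~ppp

The strings grow by a fixed prefix ***~ each time.
From ***~***~***~ppp, 2 further steps: ***~***~***~ppp → ***~***~***~***~ppp → (answer).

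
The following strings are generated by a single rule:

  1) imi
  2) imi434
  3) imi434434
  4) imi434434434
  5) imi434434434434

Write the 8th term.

imi434434434434434434434

Each term is the previous one with 434 appended.
From imi434434434434, 3 further steps: imi434434434434 → imi434434434434434 → imi434434434434434434 → (answer).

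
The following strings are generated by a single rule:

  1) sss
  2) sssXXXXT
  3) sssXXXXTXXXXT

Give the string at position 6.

Every step adds XXXXT to the end: s(k+1) = s(k)·XXXXT.
From sssXXXXTXXXXT, 3 further steps: sssXXXXTXXXXT → sssXXXXTXXXXTXXXXT → sssXXXXTXXXXTXXXXTXXXXT → (answer).

sssXXXXTXXXXTXXXXTXXXXTXXXXT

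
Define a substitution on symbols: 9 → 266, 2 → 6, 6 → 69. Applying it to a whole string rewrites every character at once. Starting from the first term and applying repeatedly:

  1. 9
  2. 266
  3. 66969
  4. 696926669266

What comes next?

6926669266669696926666969

Expanding 696926669266: 6→69, 9→266, 6→69, 9→266, 2→6, 6→69, 6→69, 6→69, 9→266, 2→6, 6→69, 6→69. Concatenated: 69 266 69 266 6 69 69 69 266 6 69 69.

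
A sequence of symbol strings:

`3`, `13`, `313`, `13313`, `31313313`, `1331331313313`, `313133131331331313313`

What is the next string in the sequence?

1331331313313313133131331331313313

This is a Fibonacci-style word recurrence s(k) = s(k−2)·s(k−1): e.g. 3·13 = 313.
So term 8 is 1331331313313·313133131331331313313.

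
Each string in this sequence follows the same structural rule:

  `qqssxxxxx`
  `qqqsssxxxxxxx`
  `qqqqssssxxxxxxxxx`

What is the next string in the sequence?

qqqqqsssssxxxxxxxxxxx

Reading off run lengths: q runs 2, 3, 4; s runs 2, 3, 4; x runs 5, 7, 9 — each is linear in n, where the shown terms are n = 2, 3, 4.
Setting n = 5 gives 5, 5, 11 characters in each block.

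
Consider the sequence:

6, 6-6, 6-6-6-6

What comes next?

Every step duplicates the string with '-' between the halves.
So the next term is two copies of 6-6-6-6 with '-' between the halves.

6-6-6-6-6-6-6-6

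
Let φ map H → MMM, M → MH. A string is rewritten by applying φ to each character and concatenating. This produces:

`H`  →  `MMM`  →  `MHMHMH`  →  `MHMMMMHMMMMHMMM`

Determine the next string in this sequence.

Rewriting the 15 symbols of MHMMMMHMMMMHMMM one by one yields MH MMM MH MH MH MH MMM MH MH MH MH MMM MH MH MH; concatenated:

MHMMMMHMHMHMHMMMMHMHMHMHMMMMHMHMH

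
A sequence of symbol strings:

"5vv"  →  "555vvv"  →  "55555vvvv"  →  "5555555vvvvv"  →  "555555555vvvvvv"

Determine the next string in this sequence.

Term n consists of 2n-1 5's, followed by n+1 v's (n = 1, 2, …).
Setting n = 6 gives 11, 7 characters in each block.

55555555555vvvvvvv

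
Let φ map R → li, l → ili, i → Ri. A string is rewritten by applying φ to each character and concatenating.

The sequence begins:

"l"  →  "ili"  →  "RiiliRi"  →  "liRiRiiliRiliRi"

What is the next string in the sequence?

Rewriting the 15 symbols of liRiRiiliRiliRi one by one yields ili Ri li Ri li Ri Ri ili Ri li Ri ili Ri li Ri; concatenated:

iliRiliRiliRiRiiliRiliRiiliRiliRi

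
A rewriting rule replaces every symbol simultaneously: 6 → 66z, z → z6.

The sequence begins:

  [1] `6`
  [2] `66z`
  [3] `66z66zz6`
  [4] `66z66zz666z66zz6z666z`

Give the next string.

Replace each of the 21 characters of 66z66zz666z66zz6z666z in place — 66z 66z z6 66z 66z z6 z6 66z 66z 66z z6 66z 66z z6 z6 66z z6 66z 66z 66z z6 — and concatenate.

66z66zz666z66zz6z666z66z66zz666z66zz6z666zz666z66z66zz6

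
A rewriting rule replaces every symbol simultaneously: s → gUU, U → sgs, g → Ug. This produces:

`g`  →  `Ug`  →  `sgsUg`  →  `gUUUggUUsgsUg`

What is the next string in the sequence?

UgsgssgssgsUgUgsgssgsgUUUggUUsgsUg

Replace each of the 13 characters of gUUUggUUsgsUg in place — Ug sgs sgs sgs Ug Ug sgs sgs gUU Ug gUU sgs Ug — and concatenate.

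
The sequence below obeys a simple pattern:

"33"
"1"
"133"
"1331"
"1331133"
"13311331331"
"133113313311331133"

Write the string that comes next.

Each term (from the third on) is the previous term followed by the one before it: term 3 = 1·33 = 133.
The next term joins 133113313311331133 and 13311331331.

13311331331133113313311331331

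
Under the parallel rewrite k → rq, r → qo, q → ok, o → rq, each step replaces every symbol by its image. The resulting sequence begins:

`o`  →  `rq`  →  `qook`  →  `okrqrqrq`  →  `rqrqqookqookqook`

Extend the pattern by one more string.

Replace each of the 16 characters of rqrqqookqookqook in place — qo ok qo ok ok rq rq rq ok rq rq rq ok rq rq rq — and concatenate.

qookqookokrqrqrqokrqrqrqokrqrqrq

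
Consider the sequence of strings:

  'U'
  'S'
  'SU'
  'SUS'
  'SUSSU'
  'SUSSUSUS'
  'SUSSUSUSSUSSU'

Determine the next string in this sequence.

From term 3 onward, concatenate the last term with the second-to-last: S·U = SU, SU·S = SUS, …
So term 8 is SUSSUSUSSUSSU·SUSSUSUS.

SUSSUSUSSUSSUSUSSUSUS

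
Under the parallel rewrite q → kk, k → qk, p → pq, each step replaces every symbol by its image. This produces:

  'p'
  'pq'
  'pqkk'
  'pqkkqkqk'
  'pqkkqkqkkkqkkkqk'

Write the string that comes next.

Rewriting the 16 symbols of pqkkqkqkkkqkkkqk one by one yields pq kk qk qk kk qk kk qk qk qk kk qk qk qk kk qk; concatenated:

pqkkqkqkkkqkkkqkqkqkkkqkqkqkkkqk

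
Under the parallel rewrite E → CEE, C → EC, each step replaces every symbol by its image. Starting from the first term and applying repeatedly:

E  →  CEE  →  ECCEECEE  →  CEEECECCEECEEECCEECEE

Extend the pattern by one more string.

ECCEECEECEEECCEEECECCEECEEECCEECEECEEECECCEECEEECCEECEE

Applying the rule to each of the 21 symbols of CEEECECCEECEEECCEECEE gives the pieces EC CEE CEE CEE EC CEE EC EC CEE CEE EC CEE CEE CEE EC EC CEE CEE EC CEE CEE, which concatenate to the answer.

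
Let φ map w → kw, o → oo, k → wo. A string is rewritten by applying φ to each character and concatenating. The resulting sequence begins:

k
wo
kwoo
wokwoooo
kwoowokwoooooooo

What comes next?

wokwooookwoowokwoooooooooooooooo

Applying the rule to each of the 16 symbols of kwoowokwoooooooo gives the pieces wo kw oo oo kw oo wo kw oo oo oo oo oo oo oo oo, which concatenate to the answer.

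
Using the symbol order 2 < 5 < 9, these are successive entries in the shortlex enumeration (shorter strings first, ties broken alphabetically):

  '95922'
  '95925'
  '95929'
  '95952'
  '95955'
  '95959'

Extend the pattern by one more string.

95992

Treat 95959 as a base-3 numeral over the given alphabet and add one, carrying through any trailing 9's.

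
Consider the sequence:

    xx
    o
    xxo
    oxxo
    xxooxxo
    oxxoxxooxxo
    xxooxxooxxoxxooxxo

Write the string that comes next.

Each term (from the third on) is the two preceding terms concatenated in order: term 3 = xx·o = xxo.
Continuing: oxxoxxooxxo · xxooxxooxxoxxooxxo gives term 8.

oxxoxxooxxoxxooxxooxxoxxooxxo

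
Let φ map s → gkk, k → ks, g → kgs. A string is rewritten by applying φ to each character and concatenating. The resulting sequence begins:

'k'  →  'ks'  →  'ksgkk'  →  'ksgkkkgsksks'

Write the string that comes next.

Expanding ksgkkkgsksks: k→ks, s→gkk, g→kgs, k→ks, k→ks, k→ks, g→kgs, s→gkk, k→ks, s→gkk, k→ks, s→gkk. Concatenated: ks gkk kgs ks ks ks kgs gkk ks gkk ks gkk.

ksgkkkgskskskskgsgkkksgkkksgkk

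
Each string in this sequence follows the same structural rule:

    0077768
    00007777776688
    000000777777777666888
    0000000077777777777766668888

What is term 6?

000000000000777777777777777777666666888888

Term n consists of 2n 0's, followed by 3n 7's, followed by n 6's, followed by n 8's (n = 1, 2, …).
For term 6, n = 6, so the run lengths are 12, 18, 6, 6.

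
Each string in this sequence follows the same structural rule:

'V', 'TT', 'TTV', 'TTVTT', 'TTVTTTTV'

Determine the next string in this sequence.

TTVTTTTVTTVTT

From term 3 onward, concatenate the last term with the second-to-last: TT·V = TTV, TTV·TT = TTVTT, …
Continuing: TTVTTTTV · TTVTT gives term 6.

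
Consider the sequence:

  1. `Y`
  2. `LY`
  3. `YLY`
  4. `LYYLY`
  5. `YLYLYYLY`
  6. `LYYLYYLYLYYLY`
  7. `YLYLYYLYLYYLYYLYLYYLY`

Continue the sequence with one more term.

LYYLYYLYLYYLYYLYLYYLYLYYLYYLYLYYLY

This is a Fibonacci-style word recurrence s(k) = s(k−2)·s(k−1): e.g. Y·LY = YLY.
Continuing: LYYLYYLYLYYLY · YLYLYYLYLYYLYYLYLYYLY gives term 8.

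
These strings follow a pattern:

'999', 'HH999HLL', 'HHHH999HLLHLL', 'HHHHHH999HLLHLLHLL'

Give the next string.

Each term wraps the previous one in HH on the left and HLL on the right.
So the next term is HH·HHHHHH999HLLHLLHLL·HLL.

HHHHHHHH999HLLHLLHLLHLL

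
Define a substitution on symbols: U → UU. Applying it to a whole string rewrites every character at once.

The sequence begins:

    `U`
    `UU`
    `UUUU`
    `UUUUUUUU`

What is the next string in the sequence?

Rewriting each symbol of UUUUUUUU: U→UU, U→UU, U→UU, U→UU, U→UU, U→UU, U→UU, U→UU, which concatenates to UU UU UU UU UU UU UU UU.

UUUUUUUUUUUUUUUU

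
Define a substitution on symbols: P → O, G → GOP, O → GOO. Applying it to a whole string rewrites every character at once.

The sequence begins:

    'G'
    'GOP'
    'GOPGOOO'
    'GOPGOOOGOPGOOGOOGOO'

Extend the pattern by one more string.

GOPGOOOGOPGOOGOOGOOGOPGOOOGOPGOOGOOGOPGOOGOOGOPGOOGOO

φ(GOPGOOOGOPGOOGOOGOO) expands symbol-by-symbol to GOP GOO O GOP GOO GOO GOO GOP GOO O GOP GOO GOO GOP GOO GOO GOP GOO GOO; joining the 19 pieces gives the next term.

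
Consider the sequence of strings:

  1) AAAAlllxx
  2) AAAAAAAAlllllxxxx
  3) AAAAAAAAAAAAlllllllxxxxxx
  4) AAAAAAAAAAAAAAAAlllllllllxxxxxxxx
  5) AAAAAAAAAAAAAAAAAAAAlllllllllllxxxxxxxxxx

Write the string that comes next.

AAAAAAAAAAAAAAAAAAAAAAAAlllllllllllllxxxxxxxxxxxx

The n-th term is 4n A's then 2n+1 l's then 2n x's (n = 1, 2, …).
At n = 6 the blocks have lengths 24, 13, 12.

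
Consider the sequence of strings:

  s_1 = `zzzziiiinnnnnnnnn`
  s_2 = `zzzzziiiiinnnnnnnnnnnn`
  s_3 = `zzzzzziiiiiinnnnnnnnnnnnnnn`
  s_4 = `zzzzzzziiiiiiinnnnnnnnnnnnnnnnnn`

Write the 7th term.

Each string has the form z^{n+1} i^{n+1} n^{3n}, where the shown terms are n = 3, 4, 5, 6.
For term 7, n = 9, so the run lengths are 10, 10, 27.

zzzzzzzzzziiiiiiiiiinnnnnnnnnnnnnnnnnnnnnnnnnnn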